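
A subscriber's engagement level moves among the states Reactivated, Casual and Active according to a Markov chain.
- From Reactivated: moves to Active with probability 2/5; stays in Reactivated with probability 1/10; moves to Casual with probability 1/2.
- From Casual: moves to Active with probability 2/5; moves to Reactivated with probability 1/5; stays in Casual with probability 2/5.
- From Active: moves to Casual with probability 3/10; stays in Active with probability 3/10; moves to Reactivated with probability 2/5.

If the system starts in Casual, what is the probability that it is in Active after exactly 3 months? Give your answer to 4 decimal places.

Propagate the distribution vector 3 months from Casual.
After 0 months: (0.0000, 1.0000, 0.0000)
After 1 month: (0.2000, 0.4000, 0.4000)
After 2 months: (0.2600, 0.3800, 0.3600)
After 3 months: (0.2460, 0.3900, 0.3640)
P(in Active after 3 months) = 0.3640

0.3640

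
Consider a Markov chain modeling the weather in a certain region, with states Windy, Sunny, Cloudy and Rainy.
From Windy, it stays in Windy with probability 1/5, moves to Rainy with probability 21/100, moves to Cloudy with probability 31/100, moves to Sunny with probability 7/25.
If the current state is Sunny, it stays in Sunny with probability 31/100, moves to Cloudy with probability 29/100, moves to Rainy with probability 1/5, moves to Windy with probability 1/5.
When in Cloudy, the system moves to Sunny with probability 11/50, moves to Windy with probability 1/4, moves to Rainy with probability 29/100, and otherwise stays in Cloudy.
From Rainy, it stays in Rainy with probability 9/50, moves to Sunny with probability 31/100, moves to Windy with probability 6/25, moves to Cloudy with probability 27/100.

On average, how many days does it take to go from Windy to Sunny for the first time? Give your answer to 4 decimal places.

3.7051

Let t(s) be the expected number of days to first reach Sunny from state s, with t(Sunny) = 0. Conditioning on the first day:
t(Windy) = 1 + 0.2·t(Windy) + 0.31·t(Cloudy) + 0.21·t(Rainy)
t(Cloudy) = 1 + 0.25·t(Windy) + 0.24·t(Cloudy) + 0.29·t(Rainy)
t(Rainy) = 1 + 0.24·t(Windy) + 0.27·t(Cloudy) + 0.18·t(Rainy)
Solving: t(Windy) = 3.7051, t(Cloudy) = 3.9043, t(Rainy) = 3.5895.
Expected days from Windy to Sunny: 3.7051.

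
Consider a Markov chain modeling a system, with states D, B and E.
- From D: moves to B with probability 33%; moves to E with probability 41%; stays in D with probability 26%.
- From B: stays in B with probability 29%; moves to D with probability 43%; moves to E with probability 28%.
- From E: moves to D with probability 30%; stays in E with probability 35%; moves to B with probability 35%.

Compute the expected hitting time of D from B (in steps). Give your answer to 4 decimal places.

2.5585

Let t(s) be the expected number of steps to first reach D from state s, with t(D) = 0. Conditioning on the first step:
t(B) = 1 + 0.29·t(B) + 0.28·t(E)
t(E) = 1 + 0.35·t(B) + 0.35·t(E)
Solving: t(B) = 2.5585, t(E) = 2.9161.
Expected steps from B to D: 2.5585.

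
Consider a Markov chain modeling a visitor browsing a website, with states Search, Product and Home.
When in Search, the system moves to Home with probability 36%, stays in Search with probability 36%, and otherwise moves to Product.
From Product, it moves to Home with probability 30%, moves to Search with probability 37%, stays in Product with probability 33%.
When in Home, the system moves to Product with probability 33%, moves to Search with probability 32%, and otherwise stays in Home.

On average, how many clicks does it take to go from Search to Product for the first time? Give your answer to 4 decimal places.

3.3577

Let t(s) be the expected number of clicks to first reach Product from state s, with t(Product) = 0. Conditioning on the first click:
t(Search) = 1 + 0.36·t(Search) + 0.36·t(Home)
t(Home) = 1 + 0.32·t(Search) + 0.35·t(Home)
Solving: t(Search) = 3.3577, t(Home) = 3.1915.
Expected clicks from Search to Product: 3.3577.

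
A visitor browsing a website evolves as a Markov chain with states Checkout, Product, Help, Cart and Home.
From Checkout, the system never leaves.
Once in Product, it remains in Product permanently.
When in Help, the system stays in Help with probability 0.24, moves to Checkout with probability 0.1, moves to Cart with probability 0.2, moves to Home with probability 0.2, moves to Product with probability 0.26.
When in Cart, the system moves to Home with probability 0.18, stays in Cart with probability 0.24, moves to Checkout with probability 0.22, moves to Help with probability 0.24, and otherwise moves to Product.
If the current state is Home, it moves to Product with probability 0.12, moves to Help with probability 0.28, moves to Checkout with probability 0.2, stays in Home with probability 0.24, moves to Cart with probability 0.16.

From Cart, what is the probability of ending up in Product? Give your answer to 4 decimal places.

Let h(s) be the probability of absorption at Product starting from transient state s. Then h(Product) = 1 and h(Checkout) = 0. By first-step analysis:
h(Help) = 0.1·0 + 0.26·1 + 0.24·h(Help) + 0.2·h(Cart) + 0.2·h(Home)
h(Cart) = 0.22·0 + 0.12·1 + 0.24·h(Help) + 0.24·h(Cart) + 0.18·h(Home)
h(Home) = 0.2·0 + 0.12·1 + 0.28·h(Help) + 0.16·h(Cart) + 0.24·h(Home)
Solving: h(Help) = 0.5849, h(Cart) = 0.4536, h(Home) = 0.4689.
Starting from Cart, the probability is 0.4536.

0.4536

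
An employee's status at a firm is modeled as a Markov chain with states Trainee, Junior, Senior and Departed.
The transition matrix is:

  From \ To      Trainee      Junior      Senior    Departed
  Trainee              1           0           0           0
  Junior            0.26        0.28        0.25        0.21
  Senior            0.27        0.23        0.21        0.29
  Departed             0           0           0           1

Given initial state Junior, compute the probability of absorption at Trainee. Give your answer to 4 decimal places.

Let h(s) be the probability of absorption at Trainee starting from transient state s. Then h(Trainee) = 1 and h(Departed) = 0. By first-step analysis:
h(Junior) = 0.26·1 + 0.28·h(Junior) + 0.25·h(Senior) + 0.21·0
h(Senior) = 0.27·1 + 0.23·h(Junior) + 0.21·h(Senior) + 0.29·0
Solving: h(Junior) = 0.5337, h(Senior) = 0.4972.
Starting from Junior, the probability is 0.5337.

0.5337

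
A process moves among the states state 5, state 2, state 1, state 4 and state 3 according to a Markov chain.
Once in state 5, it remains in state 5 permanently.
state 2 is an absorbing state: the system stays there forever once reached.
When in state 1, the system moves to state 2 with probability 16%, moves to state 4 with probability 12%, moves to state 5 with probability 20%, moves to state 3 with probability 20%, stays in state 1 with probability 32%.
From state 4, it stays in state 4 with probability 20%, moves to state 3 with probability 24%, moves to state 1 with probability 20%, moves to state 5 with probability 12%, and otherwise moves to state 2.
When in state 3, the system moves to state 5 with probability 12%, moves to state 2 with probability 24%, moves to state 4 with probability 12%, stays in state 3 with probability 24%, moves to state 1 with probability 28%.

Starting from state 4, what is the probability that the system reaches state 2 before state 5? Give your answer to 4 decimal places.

Let h(s) be the probability of absorption at state 2 starting from transient state s. Then h(state 2) = 1 and h(state 5) = 0. By first-step analysis:
h(state 1) = 0.2·0 + 0.16·1 + 0.32·h(state 1) + 0.12·h(state 4) + 0.2·h(state 3)
h(state 4) = 0.12·0 + 0.24·1 + 0.2·h(state 1) + 0.2·h(state 4) + 0.24·h(state 3)
h(state 3) = 0.12·0 + 0.24·1 + 0.28·h(state 1) + 0.12·h(state 4) + 0.24·h(state 3)
Solving: h(state 1) = 0.5209, h(state 4) = 0.6115, h(state 3) = 0.6043.
Starting from state 4, the probability is 0.6115.

0.6115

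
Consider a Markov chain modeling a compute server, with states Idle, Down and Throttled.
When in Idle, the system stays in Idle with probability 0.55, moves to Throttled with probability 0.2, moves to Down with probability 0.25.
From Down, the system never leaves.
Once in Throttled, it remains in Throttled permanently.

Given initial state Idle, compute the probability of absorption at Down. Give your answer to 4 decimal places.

Let h(s) be the probability of absorption at Down starting from transient state s. Then h(Down) = 1 and h(Throttled) = 0. By first-step analysis:
h(Idle) = 0.55·h(Idle) + 0.25·1 + 0.2·0
Solving: h(Idle) = 0.5556.
Starting from Idle, the probability is 0.5556.

0.5556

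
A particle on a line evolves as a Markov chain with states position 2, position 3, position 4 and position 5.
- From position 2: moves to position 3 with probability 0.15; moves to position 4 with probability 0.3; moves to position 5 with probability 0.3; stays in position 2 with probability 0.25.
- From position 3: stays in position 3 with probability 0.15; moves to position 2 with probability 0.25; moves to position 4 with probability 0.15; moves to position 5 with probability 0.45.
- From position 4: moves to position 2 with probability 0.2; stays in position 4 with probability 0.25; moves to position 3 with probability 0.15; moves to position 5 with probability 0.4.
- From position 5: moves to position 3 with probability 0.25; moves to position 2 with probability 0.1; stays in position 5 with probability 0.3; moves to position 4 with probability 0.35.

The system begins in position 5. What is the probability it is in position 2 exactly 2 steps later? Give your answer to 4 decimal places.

0.1875

Propagate the distribution vector 2 steps from position 5.
After 0 steps: (0.0000, 0.0000, 0.0000, 1.0000)
After 1 step: (0.1000, 0.2500, 0.3500, 0.3000)
After 2 steps: (0.1875, 0.1800, 0.2600, 0.3725)
P(in position 2 after 2 steps) = 0.1875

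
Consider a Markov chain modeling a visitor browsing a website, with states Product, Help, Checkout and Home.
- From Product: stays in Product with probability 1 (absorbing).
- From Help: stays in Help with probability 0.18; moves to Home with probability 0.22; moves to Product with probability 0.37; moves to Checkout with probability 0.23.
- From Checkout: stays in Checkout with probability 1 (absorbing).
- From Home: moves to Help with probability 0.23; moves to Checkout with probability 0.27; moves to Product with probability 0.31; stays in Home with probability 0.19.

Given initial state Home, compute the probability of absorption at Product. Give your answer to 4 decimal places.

0.5530

Let h(s) be the probability of absorption at Product starting from transient state s. Then h(Product) = 1 and h(Checkout) = 0. By first-step analysis:
h(Help) = 0.37·1 + 0.18·h(Help) + 0.23·0 + 0.22·h(Home)
h(Home) = 0.31·1 + 0.23·h(Help) + 0.27·0 + 0.19·h(Home)
Solving: h(Help) = 0.5996, h(Home) = 0.5530.
Starting from Home, the probability is 0.5530.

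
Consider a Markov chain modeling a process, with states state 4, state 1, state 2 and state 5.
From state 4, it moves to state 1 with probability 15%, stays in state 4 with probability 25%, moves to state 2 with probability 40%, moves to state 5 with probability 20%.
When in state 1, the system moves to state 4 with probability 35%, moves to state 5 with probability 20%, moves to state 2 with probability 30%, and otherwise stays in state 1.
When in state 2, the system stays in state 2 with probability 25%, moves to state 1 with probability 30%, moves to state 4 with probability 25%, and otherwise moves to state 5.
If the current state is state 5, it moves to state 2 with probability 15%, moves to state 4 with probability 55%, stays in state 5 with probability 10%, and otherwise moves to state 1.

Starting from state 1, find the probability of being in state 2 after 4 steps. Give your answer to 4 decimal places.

0.2906

Propagate the distribution vector 4 steps from state 1.
After 0 steps: (0.0000, 1.0000, 0.0000, 0.0000)
After 1 step: (0.3500, 0.1500, 0.3000, 0.2000)
After 2 steps: (0.3250, 0.2050, 0.2900, 0.1800)
After 3 steps: (0.3245, 0.2025, 0.2910, 0.1820)
After 4 steps: (0.3249, 0.2028, 0.2906, 0.1818)
P(in state 2 after 4 steps) = 0.2906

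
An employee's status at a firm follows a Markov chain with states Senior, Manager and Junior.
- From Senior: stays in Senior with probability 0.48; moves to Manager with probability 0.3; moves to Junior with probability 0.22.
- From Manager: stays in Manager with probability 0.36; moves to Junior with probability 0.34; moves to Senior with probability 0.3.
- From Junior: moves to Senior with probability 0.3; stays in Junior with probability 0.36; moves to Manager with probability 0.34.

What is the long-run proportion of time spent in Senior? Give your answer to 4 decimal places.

Let the stationary distribution be π with π = πP and π_1 + π_2 + π_3 = 1.
π_1 = 0.48·π_1 + 0.3·π_2 + 0.3·π_3
π_2 = 0.3·π_1 + 0.36·π_2 + 0.34·π_3
Solving with the normalization constraint gives π = (0.3659, 0.3320, 0.3021).
So the stationary probability of Senior is 0.3659.

0.3659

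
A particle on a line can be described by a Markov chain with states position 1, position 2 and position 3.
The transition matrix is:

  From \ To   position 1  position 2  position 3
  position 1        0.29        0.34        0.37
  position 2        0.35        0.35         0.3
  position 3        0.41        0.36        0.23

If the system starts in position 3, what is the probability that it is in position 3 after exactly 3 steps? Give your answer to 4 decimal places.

Propagate the distribution vector 3 steps from position 3.
After 0 steps: (0.0000, 0.0000, 1.0000)
After 1 step: (0.4100, 0.3600, 0.2300)
After 2 steps: (0.3392, 0.3482, 0.3126)
After 3 steps: (0.3484, 0.3497, 0.3019)
P(in position 3 after 3 steps) = 0.3019

0.3019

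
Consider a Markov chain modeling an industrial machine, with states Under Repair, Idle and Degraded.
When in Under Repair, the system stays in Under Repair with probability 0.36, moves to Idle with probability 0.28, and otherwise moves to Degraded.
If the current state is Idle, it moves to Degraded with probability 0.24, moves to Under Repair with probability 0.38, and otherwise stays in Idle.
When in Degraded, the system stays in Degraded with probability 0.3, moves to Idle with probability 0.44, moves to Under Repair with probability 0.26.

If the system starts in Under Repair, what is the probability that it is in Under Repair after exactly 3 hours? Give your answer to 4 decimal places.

Propagate the distribution vector 3 hours from Under Repair.
After 0 hours: (1.0000, 0.0000, 0.0000)
After 1 hour: (0.3600, 0.2800, 0.3600)
After 2 hours: (0.3296, 0.3656, 0.3048)
After 3 hours: (0.3368, 0.3653, 0.2978)
P(in Under Repair after 3 hours) = 0.3368

0.3368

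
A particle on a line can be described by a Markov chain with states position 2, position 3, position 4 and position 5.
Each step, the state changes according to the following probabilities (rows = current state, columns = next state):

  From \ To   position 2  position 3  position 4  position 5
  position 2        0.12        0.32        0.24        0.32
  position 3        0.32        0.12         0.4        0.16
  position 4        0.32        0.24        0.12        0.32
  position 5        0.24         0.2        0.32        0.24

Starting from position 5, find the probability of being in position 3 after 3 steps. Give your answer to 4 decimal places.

Propagate the distribution vector 3 steps from position 5.
After 0 steps: (0.0000, 0.0000, 0.0000, 1.0000)
After 1 step: (0.2400, 0.2000, 0.3200, 0.2400)
After 2 steps: (0.2528, 0.2256, 0.2528, 0.2688)
After 3 steps: (0.2479, 0.2224, 0.2673, 0.2624)
P(in position 3 after 3 steps) = 0.2224

0.2224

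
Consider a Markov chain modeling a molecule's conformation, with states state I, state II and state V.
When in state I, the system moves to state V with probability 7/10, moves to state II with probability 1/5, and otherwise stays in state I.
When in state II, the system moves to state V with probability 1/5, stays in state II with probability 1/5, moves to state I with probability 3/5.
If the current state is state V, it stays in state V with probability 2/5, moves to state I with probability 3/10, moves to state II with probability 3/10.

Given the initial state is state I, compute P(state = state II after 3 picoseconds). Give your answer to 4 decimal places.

0.2390

Propagate the distribution vector 3 picoseconds from state I.
After 0 picoseconds: (1.0000, 0.0000, 0.0000)
After 1 picosecond: (0.1000, 0.2000, 0.7000)
After 2 picoseconds: (0.3400, 0.2700, 0.3900)
After 3 picoseconds: (0.3130, 0.2390, 0.4480)
P(in state II after 3 picoseconds) = 0.2390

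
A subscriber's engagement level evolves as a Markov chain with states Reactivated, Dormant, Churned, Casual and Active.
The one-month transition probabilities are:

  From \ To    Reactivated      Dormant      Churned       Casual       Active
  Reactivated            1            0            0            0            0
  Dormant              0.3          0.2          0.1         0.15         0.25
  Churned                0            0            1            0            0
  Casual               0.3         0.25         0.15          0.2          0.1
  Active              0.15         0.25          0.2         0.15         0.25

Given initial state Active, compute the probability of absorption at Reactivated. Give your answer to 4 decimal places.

Let h(s) be the probability of absorption at Reactivated starting from transient state s. Then h(Reactivated) = 1 and h(Churned) = 0. By first-step analysis:
h(Dormant) = 0.3·1 + 0.2·h(Dormant) + 0.1·0 + 0.15·h(Casual) + 0.25·h(Active)
h(Casual) = 0.3·1 + 0.25·h(Dormant) + 0.15·0 + 0.2·h(Casual) + 0.1·h(Active)
h(Active) = 0.15·1 + 0.25·h(Dormant) + 0.2·0 + 0.15·h(Casual) + 0.25·h(Active)
Solving: h(Dormant) = 0.6709, h(Casual) = 0.6539, h(Active) = 0.5544.
Starting from Active, the probability is 0.5544.

0.5544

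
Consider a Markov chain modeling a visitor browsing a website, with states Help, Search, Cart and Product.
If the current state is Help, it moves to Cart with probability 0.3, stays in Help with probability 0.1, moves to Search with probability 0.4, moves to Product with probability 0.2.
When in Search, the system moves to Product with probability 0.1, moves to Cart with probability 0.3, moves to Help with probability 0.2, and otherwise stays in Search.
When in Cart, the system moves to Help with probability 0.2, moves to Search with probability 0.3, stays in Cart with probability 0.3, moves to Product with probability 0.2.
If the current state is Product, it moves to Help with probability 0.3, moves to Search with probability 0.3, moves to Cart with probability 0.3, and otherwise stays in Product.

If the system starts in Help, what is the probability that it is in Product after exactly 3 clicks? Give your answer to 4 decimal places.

Propagate the distribution vector 3 clicks from Help.
After 0 clicks: (1.0000, 0.0000, 0.0000, 0.0000)
After 1 click: (0.1000, 0.4000, 0.3000, 0.2000)
After 2 clicks: (0.2100, 0.3500, 0.3000, 0.1400)
After 3 clicks: (0.1930, 0.3560, 0.3000, 0.1510)
P(in Product after 3 clicks) = 0.1510

0.1510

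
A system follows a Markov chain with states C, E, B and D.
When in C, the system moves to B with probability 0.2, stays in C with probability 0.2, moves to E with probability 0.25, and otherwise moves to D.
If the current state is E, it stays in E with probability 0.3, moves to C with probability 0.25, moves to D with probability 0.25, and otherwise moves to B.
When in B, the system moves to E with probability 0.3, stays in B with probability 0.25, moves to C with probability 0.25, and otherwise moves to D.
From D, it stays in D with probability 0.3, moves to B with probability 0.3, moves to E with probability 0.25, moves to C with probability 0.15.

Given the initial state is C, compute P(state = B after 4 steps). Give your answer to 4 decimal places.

Propagate the distribution vector 4 steps from C.
After 0 steps: (1.0000, 0.0000, 0.0000, 0.0000)
After 1 step: (0.2000, 0.2500, 0.2000, 0.3500)
After 2 steps: (0.2050, 0.2725, 0.2450, 0.2775)
After 3 steps: (0.2120, 0.2759, 0.2400, 0.2721)
After 4 steps: (0.2122, 0.2758, 0.2392, 0.2728)
P(in B after 4 steps) = 0.2392

0.2392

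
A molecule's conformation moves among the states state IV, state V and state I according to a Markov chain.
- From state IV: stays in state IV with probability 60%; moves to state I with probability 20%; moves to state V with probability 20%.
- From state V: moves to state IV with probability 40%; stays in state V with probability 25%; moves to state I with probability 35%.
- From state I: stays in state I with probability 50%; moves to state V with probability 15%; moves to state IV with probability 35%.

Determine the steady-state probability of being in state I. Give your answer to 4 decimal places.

0.3271

Let the stationary distribution be π with π = πP and π_1 + π_2 + π_3 = 1.
π_1 = 0.6·π_1 + 0.4·π_2 + 0.35·π_3
π_2 = 0.2·π_1 + 0.25·π_2 + 0.15·π_3
Solving with the normalization constraint gives π = (0.4796, 0.1933, 0.3271).
So the stationary probability of state I is 0.3271.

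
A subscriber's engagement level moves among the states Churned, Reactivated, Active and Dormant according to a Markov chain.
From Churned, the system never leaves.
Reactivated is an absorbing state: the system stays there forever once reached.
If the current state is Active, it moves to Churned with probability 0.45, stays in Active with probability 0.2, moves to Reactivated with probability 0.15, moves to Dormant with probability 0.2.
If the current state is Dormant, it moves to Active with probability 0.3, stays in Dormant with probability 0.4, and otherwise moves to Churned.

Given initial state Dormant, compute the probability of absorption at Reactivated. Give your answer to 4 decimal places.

0.1071

Let h(s) be the probability of absorption at Reactivated starting from transient state s. Then h(Reactivated) = 1 and h(Churned) = 0. By first-step analysis:
h(Active) = 0.45·0 + 0.15·1 + 0.2·h(Active) + 0.2·h(Dormant)
h(Dormant) = 0.3·0 + 0.3·h(Active) + 0.4·h(Dormant)
Solving: h(Active) = 0.2143, h(Dormant) = 0.1071.
Starting from Dormant, the probability is 0.1071.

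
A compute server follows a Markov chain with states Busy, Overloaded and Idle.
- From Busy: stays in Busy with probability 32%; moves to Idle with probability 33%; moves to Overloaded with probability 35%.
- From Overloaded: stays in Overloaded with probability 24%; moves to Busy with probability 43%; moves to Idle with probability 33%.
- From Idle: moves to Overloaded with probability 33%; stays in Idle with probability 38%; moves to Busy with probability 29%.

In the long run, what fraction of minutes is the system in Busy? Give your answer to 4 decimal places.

Let the stationary distribution be π with π = πP and π_1 + π_2 + π_3 = 1.
π_1 = 0.32·π_1 + 0.43·π_2 + 0.29·π_3
π_2 = 0.35·π_1 + 0.24·π_2 + 0.33·π_3
Solving with the normalization constraint gives π = (0.3436, 0.3091, 0.3474).
So the stationary probability of Busy is 0.3436.

0.3436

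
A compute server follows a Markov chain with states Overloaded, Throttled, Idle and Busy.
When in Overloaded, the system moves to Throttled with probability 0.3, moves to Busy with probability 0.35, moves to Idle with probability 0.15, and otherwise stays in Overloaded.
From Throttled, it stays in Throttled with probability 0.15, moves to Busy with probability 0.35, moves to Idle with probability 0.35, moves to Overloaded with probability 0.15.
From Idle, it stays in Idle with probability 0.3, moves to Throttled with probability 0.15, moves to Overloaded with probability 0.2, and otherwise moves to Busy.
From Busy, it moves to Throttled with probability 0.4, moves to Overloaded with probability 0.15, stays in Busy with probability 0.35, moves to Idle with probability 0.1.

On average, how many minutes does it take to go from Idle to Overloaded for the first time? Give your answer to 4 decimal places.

Let t(s) be the expected number of minutes to first reach Overloaded from state s, with t(Overloaded) = 0. Conditioning on the first minute:
t(Throttled) = 1 + 0.15·t(Throttled) + 0.35·t(Idle) + 0.35·t(Busy)
t(Idle) = 1 + 0.15·t(Throttled) + 0.3·t(Idle) + 0.35·t(Busy)
t(Busy) = 1 + 0.4·t(Throttled) + 0.1·t(Idle) + 0.35·t(Busy)
Solving: t(Throttled) = 6.1538, t(Idle) = 5.8608, t(Busy) = 6.2271.
Expected minutes from Idle to Overloaded: 5.8608.

5.8608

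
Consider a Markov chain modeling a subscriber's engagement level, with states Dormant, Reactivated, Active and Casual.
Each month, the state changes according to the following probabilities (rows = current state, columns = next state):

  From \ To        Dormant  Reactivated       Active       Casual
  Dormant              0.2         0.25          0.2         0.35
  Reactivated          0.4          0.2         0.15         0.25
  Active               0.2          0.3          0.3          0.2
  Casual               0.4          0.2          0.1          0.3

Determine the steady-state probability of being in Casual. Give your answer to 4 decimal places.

0.2858

Let the stationary distribution be π with π = πP and π_1 + π_2 + π_3 + π_4 = 1.
π_1 = 0.2·π_1 + 0.4·π_2 + 0.2·π_3 + 0.4·π_4
π_2 = 0.25·π_1 + 0.2·π_2 + 0.3·π_3 + 0.2·π_4
π_3 = 0.2·π_1 + 0.15·π_2 + 0.3·π_3 + 0.1·π_4
Solving with the normalization constraint gives π = (0.3037, 0.2329, 0.1775, 0.2858).
So the stationary probability of Casual is 0.2858.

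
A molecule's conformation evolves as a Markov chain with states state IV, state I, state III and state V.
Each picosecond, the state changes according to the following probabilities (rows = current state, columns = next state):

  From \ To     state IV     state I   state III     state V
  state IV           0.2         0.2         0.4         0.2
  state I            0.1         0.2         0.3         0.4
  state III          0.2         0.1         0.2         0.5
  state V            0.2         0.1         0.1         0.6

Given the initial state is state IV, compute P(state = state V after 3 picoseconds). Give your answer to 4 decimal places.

Propagate the distribution vector 3 picoseconds from state IV.
After 0 picoseconds: (1.0000, 0.0000, 0.0000, 0.0000)
After 1 picosecond: (0.2000, 0.2000, 0.4000, 0.2000)
After 2 picoseconds: (0.1800, 0.1400, 0.2400, 0.4400)
After 3 picoseconds: (0.1860, 0.1320, 0.2060, 0.4760)
P(in state V after 3 picoseconds) = 0.4760

0.4760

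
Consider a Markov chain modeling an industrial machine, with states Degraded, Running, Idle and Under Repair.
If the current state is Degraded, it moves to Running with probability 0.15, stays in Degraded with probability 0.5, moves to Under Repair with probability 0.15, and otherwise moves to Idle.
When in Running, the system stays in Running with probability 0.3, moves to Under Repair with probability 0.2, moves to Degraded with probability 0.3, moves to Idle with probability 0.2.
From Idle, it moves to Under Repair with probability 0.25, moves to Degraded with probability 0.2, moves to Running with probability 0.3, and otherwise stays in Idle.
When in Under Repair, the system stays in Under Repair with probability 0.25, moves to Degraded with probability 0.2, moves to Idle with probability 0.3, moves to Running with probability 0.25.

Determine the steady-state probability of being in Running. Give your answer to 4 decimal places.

Let the stationary distribution be π with π = πP and π_1 + π_2 + π_3 + π_4 = 1.
π_1 = 0.5·π_1 + 0.3·π_2 + 0.2·π_3 + 0.2·π_4
π_2 = 0.15·π_1 + 0.3·π_2 + 0.3·π_3 + 0.25·π_4
π_3 = 0.2·π_1 + 0.2·π_2 + 0.25·π_3 + 0.3·π_4
Solving with the normalization constraint gives π = (0.3202, 0.2417, 0.2322, 0.2059).
So the stationary probability of Running is 0.2417.

0.2417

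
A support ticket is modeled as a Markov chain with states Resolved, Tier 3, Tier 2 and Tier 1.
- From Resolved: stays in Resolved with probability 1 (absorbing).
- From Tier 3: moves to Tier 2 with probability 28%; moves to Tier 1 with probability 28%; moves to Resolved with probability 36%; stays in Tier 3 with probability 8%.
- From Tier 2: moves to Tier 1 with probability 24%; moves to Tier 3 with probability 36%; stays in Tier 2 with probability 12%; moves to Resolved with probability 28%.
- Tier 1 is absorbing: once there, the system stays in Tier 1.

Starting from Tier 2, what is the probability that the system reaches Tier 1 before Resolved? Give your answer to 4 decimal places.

Let h(s) be the probability of absorption at Tier 1 starting from transient state s. Then h(Tier 1) = 1 and h(Resolved) = 0. By first-step analysis:
h(Tier 3) = 0.36·0 + 0.08·h(Tier 3) + 0.28·h(Tier 2) + 0.28·1
h(Tier 2) = 0.28·0 + 0.36·h(Tier 3) + 0.12·h(Tier 2) + 0.24·1
Solving: h(Tier 3) = 0.4424, h(Tier 2) = 0.4537.
Starting from Tier 2, the probability is 0.4537.

0.4537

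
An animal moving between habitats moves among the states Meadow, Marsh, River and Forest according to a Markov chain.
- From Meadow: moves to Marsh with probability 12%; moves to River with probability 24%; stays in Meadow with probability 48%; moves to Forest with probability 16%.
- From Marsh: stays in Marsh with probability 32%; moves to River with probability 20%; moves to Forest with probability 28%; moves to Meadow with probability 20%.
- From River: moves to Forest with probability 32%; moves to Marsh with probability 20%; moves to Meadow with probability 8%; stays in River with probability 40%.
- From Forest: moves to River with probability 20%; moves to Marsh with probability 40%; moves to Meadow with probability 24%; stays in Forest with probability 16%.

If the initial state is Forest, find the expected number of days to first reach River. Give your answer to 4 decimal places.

Let t(s) be the expected number of days to first reach River from state s, with t(River) = 0. Conditioning on the first day:
t(Meadow) = 1 + 0.48·t(Meadow) + 0.12·t(Marsh) + 0.16·t(Forest)
t(Marsh) = 1 + 0.2·t(Meadow) + 0.32·t(Marsh) + 0.28·t(Forest)
t(Forest) = 1 + 0.24·t(Meadow) + 0.4·t(Marsh) + 0.16·t(Forest)
Solving: t(Meadow) = 4.4650, t(Marsh) = 4.7260, t(Forest) = 4.7166.
Expected days from Forest to River: 4.7166.

4.7166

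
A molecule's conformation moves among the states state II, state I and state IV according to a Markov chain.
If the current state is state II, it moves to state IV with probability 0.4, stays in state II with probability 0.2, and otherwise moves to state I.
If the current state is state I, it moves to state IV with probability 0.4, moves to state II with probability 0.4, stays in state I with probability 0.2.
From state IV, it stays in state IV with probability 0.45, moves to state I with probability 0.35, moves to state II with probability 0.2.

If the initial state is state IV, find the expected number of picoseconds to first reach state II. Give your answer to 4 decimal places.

Let t(s) be the expected number of picoseconds to first reach state II from state s, with t(state II) = 0. Conditioning on the first picosecond:
t(state I) = 1 + 0.2·t(state I) + 0.4·t(state IV)
t(state IV) = 1 + 0.35·t(state I) + 0.45·t(state IV)
Solving: t(state I) = 3.1667, t(state IV) = 3.8333.
Expected picoseconds from state IV to state II: 3.8333.

3.8333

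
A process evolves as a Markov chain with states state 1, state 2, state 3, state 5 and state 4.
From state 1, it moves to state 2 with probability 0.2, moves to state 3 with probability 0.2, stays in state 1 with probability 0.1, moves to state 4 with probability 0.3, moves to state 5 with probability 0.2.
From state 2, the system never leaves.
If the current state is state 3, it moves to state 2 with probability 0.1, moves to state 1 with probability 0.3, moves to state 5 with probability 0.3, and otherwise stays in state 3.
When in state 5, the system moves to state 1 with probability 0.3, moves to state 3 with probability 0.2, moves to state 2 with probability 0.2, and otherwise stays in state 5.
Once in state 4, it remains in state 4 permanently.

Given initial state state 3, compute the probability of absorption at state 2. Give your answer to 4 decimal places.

Let h(s) be the probability of absorption at state 2 starting from transient state s. Then h(state 2) = 1 and h(state 4) = 0. By first-step analysis:
h(state 1) = 0.1·h(state 1) + 0.2·1 + 0.2·h(state 3) + 0.2·h(state 5) + 0.3·0
h(state 3) = 0.3·h(state 1) + 0.1·1 + 0.3·h(state 3) + 0.3·h(state 5)
h(state 5) = 0.3·h(state 1) + 0.2·1 + 0.2·h(state 3) + 0.3·h(state 5)
Solving: h(state 1) = 0.5275, h(state 3) = 0.6703, h(state 5) = 0.7033.
Starting from state 3, the probability is 0.6703.

0.6703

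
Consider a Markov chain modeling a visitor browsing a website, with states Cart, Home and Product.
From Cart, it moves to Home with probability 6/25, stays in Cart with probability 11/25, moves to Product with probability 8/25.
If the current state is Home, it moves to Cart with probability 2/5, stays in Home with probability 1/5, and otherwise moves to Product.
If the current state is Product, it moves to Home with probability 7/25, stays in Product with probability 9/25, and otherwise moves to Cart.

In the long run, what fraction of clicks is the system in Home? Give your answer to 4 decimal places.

Let the stationary distribution be π with π = πP and π_1 + π_2 + π_3 = 1.
π_1 = 0.44·π_1 + 0.4·π_2 + 0.36·π_3
π_2 = 0.24·π_1 + 0.2·π_2 + 0.28·π_3
Solving with the normalization constraint gives π = (0.4019, 0.2444, 0.3537).
So the stationary probability of Home is 0.2444.

0.2444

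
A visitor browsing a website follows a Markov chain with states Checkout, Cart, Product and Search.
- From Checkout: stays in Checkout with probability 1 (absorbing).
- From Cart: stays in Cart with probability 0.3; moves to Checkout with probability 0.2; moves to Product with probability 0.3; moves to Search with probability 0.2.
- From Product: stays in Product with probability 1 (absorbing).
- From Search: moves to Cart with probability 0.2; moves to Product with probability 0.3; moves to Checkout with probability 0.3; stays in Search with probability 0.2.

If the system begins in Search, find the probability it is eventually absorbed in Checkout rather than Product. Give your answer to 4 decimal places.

0.4808

Let h(s) be the probability of absorption at Checkout starting from transient state s. Then h(Checkout) = 1 and h(Product) = 0. By first-step analysis:
h(Cart) = 0.2·1 + 0.3·h(Cart) + 0.3·0 + 0.2·h(Search)
h(Search) = 0.3·1 + 0.2·h(Cart) + 0.3·0 + 0.2·h(Search)
Solving: h(Cart) = 0.4231, h(Search) = 0.4808.
Starting from Search, the probability is 0.4808.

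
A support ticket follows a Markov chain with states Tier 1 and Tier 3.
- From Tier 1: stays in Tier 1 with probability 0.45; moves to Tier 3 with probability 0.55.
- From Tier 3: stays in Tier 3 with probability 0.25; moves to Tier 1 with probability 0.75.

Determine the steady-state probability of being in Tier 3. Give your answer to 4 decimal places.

0.4231

Let the stationary distribution be π with π = πP and π_1 + π_2 = 1.
π_1 = 0.45·π_1 + 0.75·π_2
Solving with the normalization constraint gives π = (0.5769, 0.4231).
So the stationary probability of Tier 3 is 0.4231.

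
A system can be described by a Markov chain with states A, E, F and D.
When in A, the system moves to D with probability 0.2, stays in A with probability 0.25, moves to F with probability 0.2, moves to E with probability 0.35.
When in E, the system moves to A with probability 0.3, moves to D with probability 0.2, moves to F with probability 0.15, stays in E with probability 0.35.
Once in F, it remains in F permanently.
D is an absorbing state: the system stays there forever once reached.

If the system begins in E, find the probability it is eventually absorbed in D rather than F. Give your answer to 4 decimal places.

0.5490

Let h(s) be the probability of absorption at D starting from transient state s. Then h(D) = 1 and h(F) = 0. By first-step analysis:
h(A) = 0.25·h(A) + 0.35·h(E) + 0.2·0 + 0.2·1
h(E) = 0.3·h(A) + 0.35·h(E) + 0.15·0 + 0.2·1
Solving: h(A) = 0.5229, h(E) = 0.5490.
Starting from E, the probability is 0.5490.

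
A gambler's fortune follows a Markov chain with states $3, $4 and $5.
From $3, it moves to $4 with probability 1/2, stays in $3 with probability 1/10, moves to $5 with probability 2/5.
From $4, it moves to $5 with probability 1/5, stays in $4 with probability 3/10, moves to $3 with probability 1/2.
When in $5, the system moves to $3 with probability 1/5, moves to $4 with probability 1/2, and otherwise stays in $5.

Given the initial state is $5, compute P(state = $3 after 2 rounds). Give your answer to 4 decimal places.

0.3300

Sum over the intermediate state after 1 round:
P = P($5→$3)·P($3→$3) + P($5→$4)·P($4→$3) + P($5→$5)·P($5→$3)
  = 0.2×0.1 + 0.5×0.5 + 0.3×0.2
  = 0.0200 + 0.2500 + 0.0600 = 0.3300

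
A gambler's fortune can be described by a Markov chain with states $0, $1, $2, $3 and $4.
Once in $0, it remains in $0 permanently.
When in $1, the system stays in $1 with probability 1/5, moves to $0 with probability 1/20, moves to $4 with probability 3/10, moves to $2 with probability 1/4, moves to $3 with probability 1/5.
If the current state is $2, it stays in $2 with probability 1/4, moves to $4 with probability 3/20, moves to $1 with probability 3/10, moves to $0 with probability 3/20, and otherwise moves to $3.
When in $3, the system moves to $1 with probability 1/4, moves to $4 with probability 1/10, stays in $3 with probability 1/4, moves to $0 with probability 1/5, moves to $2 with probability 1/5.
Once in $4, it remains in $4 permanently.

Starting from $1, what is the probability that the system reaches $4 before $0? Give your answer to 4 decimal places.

Let h(s) be the probability of absorption at $4 starting from transient state s. Then h($4) = 1 and h($0) = 0. By first-step analysis:
h($1) = 0.05·0 + 0.2·h($1) + 0.25·h($2) + 0.2·h($3) + 0.3·1
h($2) = 0.15·0 + 0.3·h($1) + 0.25·h($2) + 0.15·h($3) + 0.15·1
h($3) = 0.2·0 + 0.25·h($1) + 0.2·h($2) + 0.25·h($3) + 0.1·1
Solving: h($1) = 0.6840, h($2) = 0.5766, h($3) = 0.5151.
Starting from $1, the probability is 0.6840.

0.6840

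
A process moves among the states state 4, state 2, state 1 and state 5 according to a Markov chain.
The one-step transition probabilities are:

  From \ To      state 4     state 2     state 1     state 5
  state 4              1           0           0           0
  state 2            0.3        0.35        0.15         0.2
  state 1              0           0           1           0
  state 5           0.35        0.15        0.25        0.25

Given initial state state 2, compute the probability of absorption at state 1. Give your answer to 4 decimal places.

0.3552

Let h(s) be the probability of absorption at state 1 starting from transient state s. Then h(state 1) = 1 and h(state 4) = 0. By first-step analysis:
h(state 2) = 0.3·0 + 0.35·h(state 2) + 0.15·1 + 0.2·h(state 5)
h(state 5) = 0.35·0 + 0.15·h(state 2) + 0.25·1 + 0.25·h(state 5)
Solving: h(state 2) = 0.3552, h(state 5) = 0.4044.
Starting from state 2, the probability is 0.3552.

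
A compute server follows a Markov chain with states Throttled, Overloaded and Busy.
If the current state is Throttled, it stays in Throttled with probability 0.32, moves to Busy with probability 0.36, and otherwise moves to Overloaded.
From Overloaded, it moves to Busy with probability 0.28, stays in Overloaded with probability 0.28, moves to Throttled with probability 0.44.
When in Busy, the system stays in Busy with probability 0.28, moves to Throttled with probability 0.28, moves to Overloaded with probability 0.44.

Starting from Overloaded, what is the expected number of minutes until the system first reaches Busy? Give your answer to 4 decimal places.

3.2110

Let t(s) be the expected number of minutes to first reach Busy from state s, with t(Busy) = 0. Conditioning on the first minute:
t(Throttled) = 1 + 0.32·t(Throttled) + 0.32·t(Overloaded)
t(Overloaded) = 1 + 0.44·t(Throttled) + 0.28·t(Overloaded)
Solving: t(Throttled) = 2.9817, t(Overloaded) = 3.2110.
Expected minutes from Overloaded to Busy: 3.2110.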